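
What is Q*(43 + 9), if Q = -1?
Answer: -52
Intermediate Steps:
Q*(43 + 9) = -(43 + 9) = -1*52 = -52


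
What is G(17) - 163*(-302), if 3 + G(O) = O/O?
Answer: 49224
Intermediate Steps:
G(O) = -2 (G(O) = -3 + O/O = -3 + 1 = -2)
G(17) - 163*(-302) = -2 - 163*(-302) = -2 + 49226 = 49224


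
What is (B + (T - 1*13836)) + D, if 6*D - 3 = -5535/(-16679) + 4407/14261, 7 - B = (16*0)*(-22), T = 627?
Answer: -483088165097/36593726 ≈ -13201.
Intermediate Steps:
B = 7 (B = 7 - 16*0*(-22) = 7 - 0*(-22) = 7 - 1*0 = 7 + 0 = 7)
D = 22205555/36593726 (D = 1/2 + (-5535/(-16679) + 4407/14261)/6 = 1/2 + (-5535*(-1/16679) + 4407*(1/14261))/6 = 1/2 + (5535/16679 + 339/1097)/6 = 1/2 + (1/6)*(11726076/18296863) = 1/2 + 1954346/18296863 = 22205555/36593726 ≈ 0.60681)
(B + (T - 1*13836)) + D = (7 + (627 - 1*13836)) + 22205555/36593726 = (7 + (627 - 13836)) + 22205555/36593726 = (7 - 13209) + 22205555/36593726 = -13202 + 22205555/36593726 = -483088165097/36593726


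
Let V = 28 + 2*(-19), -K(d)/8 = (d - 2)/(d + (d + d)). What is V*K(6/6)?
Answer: -80/3 ≈ -26.667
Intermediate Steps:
K(d) = -8*(-2 + d)/(3*d) (K(d) = -8*(d - 2)/(d + (d + d)) = -8*(-2 + d)/(d + 2*d) = -8*(-2 + d)/(3*d))
V = -10 (V = 28 - 38 = -10)
V*K(6/6) = -80*(2 - 6/6)/(3*(6/6)) = -80*(2 - 6/6)/(3*(6*(⅙))) = -80*(2 - 1*1)/(3*1) = -80*(2 - 1)/3 = -80/3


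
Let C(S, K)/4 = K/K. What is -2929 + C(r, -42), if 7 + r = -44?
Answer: -2925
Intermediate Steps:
r = -51 (r = -7 - 44 = -51)
C(S, K) = 4 (C(S, K) = 4*(K/K) = 4*1 = 4)
-2929 + C(r, -42) = -2929 + 4 = -2925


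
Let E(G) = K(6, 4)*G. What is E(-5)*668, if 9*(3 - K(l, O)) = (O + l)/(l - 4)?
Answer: -73480/9 ≈ -8164.4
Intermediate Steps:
K(l, O) = 3 - (O + l)/(9*(-4 + l)) (K(l, O) = 3 - (O + l)/(9*(l - 4)) = 3 - (O + l)/(9*(-4 + l)))
E(G) = 22*G/9 (E(G) = ((-108 - 1*4 + 26*6)/(9*(-4 + 6)))*G = ((⅑)*(-108 - 4 + 156)/2)*G = ((⅑)*(½)*44)*G = 22*G/9)
E(-5)*668 = ((22/9)*(-5))*668 = -110/9*668 = -73480/9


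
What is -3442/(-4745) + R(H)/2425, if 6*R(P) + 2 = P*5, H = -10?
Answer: 4983436/6903975 ≈ 0.72182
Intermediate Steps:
R(P) = -1/3 + 5*P/6 (R(P) = -1/3 + (P*5)/6 = -1/3 + (5*P)/6 = -1/3 + 5*P/6)
-3442/(-4745) + R(H)/2425 = -3442/(-4745) + (-1/3 + (5/6)*(-10))/2425 = -3442*(-1/4745) + (-1/3 - 25/3)*(1/2425) = 3442/4745 - 26/3*1/2425 = 3442/4745 - 26/7275 = 4983436/6903975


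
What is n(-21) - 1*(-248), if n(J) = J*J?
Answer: 689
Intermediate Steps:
n(J) = J²
n(-21) - 1*(-248) = (-21)² - 1*(-248) = 441 + 248 = 689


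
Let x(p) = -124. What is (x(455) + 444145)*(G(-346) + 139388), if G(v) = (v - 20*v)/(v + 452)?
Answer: 3281693051871/53 ≈ 6.1919e+10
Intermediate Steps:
G(v) = -19*v/(452 + v) (G(v) = (-19*v)/(452 + v) = -19*v/(452 + v))
(x(455) + 444145)*(G(-346) + 139388) = (-124 + 444145)*(-19*(-346)/(452 - 346) + 139388) = 444021*(-19*(-346)/106 + 139388) = 444021*(-19*(-346)*1/106 + 139388) = 444021*(3287/53 + 139388) = 444021*(7390851/53) = 3281693051871/53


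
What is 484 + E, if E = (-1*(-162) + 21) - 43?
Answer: 624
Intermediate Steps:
E = 140 (E = (162 + 21) - 43 = 183 - 43 = 140)
484 + E = 484 + 140 = 624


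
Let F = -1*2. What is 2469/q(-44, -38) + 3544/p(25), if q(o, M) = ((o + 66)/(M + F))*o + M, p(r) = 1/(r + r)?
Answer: 4071485/23 ≈ 1.7702e+5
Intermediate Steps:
p(r) = 1/(2*r)
F = -2
q(o, M) = M + o*(66 + o)/(-2 + M) (q(o, M) = ((o + 66)/(M - 2))*o + M = ((66 + o)/(-2 + M))*o + M = o*(66 + o)/(-2 + M) + M = M + o*(66 + o)/(-2 + M))
2469/q(-44, -38) + 3544/p(25) = 2469/((((-38)**2 + (-44)**2 - 2*(-38) + 66*(-44))/(-2 - 38))) + 3544/(((1/2)/25)) = 2469/(((1444 + 1936 + 76 - 2904)/(-40))) + 3544/(((1/2)*(1/25))) = 2469/((-1/40*552)) + 3544/(1/50) = 2469/(-69/5) + 3544*50 = 2469*(-5/69) + 177200 = -4115/23 + 177200 = 4071485/23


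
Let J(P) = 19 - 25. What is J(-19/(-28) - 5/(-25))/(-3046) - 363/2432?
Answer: -545553/3703936 ≈ -0.14729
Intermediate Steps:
J(P) = -6
J(-19/(-28) - 5/(-25))/(-3046) - 363/2432 = -6/(-3046) - 363/2432 = -6*(-1/3046) - 363*1/2432 = 3/1523 - 363/2432 = -545553/3703936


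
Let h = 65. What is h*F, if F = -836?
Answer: -54340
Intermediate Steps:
h*F = 65*(-836) = -54340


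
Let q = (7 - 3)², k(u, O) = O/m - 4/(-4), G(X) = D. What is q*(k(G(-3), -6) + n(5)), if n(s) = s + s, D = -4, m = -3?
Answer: 208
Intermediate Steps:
G(X) = -4
k(u, O) = 1 - O/3 (k(u, O) = O/(-3) - 4/(-4) = O*(-⅓) - 4*(-¼) = -O/3 + 1 = 1 - O/3)
q = 16 (q = 4² = 16)
n(s) = 2*s
q*(k(G(-3), -6) + n(5)) = 16*((1 - ⅓*(-6)) + 2*5) = 16*((1 + 2) + 10) = 16*(3 + 10) = 16*13 = 208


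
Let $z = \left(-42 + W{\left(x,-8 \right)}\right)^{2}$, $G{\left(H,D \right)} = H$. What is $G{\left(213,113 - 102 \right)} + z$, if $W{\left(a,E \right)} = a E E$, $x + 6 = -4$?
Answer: $465337$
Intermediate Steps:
$x = -10$ ($x = -6 - 4 = -10$)
$W{\left(a,E \right)} = a E^{2}$ ($W{\left(a,E \right)} = E a E = a E^{2}$)
$z = 465124$ ($z = \left(-42 - 10 \left(-8\right)^{2}\right)^{2} = \left(-42 - 640\right)^{2} = \left(-682\right)^{2} = 465124$)
$G{\left(213,113 - 102 \right)} + z = 213 + 465124 = 465337$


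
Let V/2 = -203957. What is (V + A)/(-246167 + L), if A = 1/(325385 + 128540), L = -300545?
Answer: 185162362449/248166244600 ≈ 0.74612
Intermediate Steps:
V = -407914 (V = 2*(-203957) = -407914)
A = 1/453925 ≈ 2.2030e-6
(V + A)/(-246167 + L) = (-407914 + 1/453925)/(-246167 - 300545) = -185162362449/453925/(-546712) = -185162362449/453925*(-1/546712) = 185162362449/248166244600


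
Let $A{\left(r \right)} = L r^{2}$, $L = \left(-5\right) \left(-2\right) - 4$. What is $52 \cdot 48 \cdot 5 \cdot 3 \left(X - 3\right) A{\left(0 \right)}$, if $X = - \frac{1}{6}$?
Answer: $0$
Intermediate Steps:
$X = - \frac{1}{6}$ ($X = \left(-1\right) \frac{1}{6} = - \frac{1}{6} \approx -0.16667$)
$L = 6$ ($L = 10 - 4 = 6$)
$A{\left(r \right)} = 6 r^{2}$
$52 \cdot 48 \cdot 5 \cdot 3 \left(X - 3\right) A{\left(0 \right)} = 52 \cdot 48 \cdot 5 \cdot 3 \left(- \frac{1}{6} - 3\right) 6 \cdot 0^{2} = 2496 \cdot 15 \left(- \frac{19 \cdot 6 \cdot 0}{6}\right) = 2496 \cdot 15 \left(\left(- \frac{19}{6}\right) 0\right) = 2496 \cdot 15 \cdot 0 = 2496 \cdot 0 = 0$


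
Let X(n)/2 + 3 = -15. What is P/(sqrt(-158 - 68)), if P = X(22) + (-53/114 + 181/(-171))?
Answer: 12833*I*sqrt(226)/77292 ≈ 2.496*I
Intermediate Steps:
X(n) = -36 (X(n) = -6 + 2*(-15) = -6 - 30 = -36)
P = -12833/342 (P = -36 + (-53/114 + 181/(-171)) = -36 + (-53*1/114 + 181*(-1/171)) = -36 + (-53/114 - 181/171) = -36 - 521/342 = -12833/342 ≈ -37.523)
P/(sqrt(-158 - 68)) = -12833/(342*sqrt(-158 - 68)) = -12833*(-I*sqrt(226)/226)/342 = -(-12833)*I*sqrt(226)/77292 = 12833*I*sqrt(226)/77292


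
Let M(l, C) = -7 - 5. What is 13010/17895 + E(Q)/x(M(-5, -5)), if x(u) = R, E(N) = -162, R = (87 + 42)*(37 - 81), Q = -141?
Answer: 2558125/3385734 ≈ 0.75556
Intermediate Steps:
M(l, C) = -12
R = -5676 (R = 129*(-44) = -5676)
x(u) = -5676
13010/17895 + E(Q)/x(M(-5, -5)) = 13010/17895 - 162/(-5676) = 13010*(1/17895) - 162*(-1/5676) = 2602/3579 + 27/946 = 2558125/3385734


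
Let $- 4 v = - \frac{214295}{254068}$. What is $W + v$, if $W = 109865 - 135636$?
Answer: $- \frac{26190131417}{1016272} \approx -25771.0$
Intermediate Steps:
$W = -25771$
$v = \frac{214295}{1016272}$ ($v = - \frac{\left(-214295\right) \frac{1}{254068}}{4} = \left(- \frac{1}{4}\right) \left(- \frac{214295}{254068}\right) = \frac{214295}{1016272} \approx 0.21086$)
$W + v = -25771 + \frac{214295}{1016272} = - \frac{26190131417}{1016272}$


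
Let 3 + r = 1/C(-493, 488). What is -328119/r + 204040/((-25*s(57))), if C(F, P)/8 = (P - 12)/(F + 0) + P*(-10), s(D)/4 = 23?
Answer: 42694363114478/390675815 ≈ 1.0928e+5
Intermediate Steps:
s(D) = 92 (s(D) = 4*23 = 92)
C(F, P) = -80*P + 8*(-12 + P)/F (C(F, P) = 8*((P - 12)/(F + 0) + P*(-10)) = 8*((-12 + P)/F - 10*P) = 8*(-10*P + (-12 + P)/F) = -80*P + 8*(-12 + P)/F)
r = -3397181/1132384 (r = -3 + 1/(8*(-12 + 488 - 10*(-493)*488)/(-493)) = -3 + 1/(8*(-1/493)*(-12 + 488 + 2405840)) = -3 + 1/(8*(-1/493)*2406316) = -3 + 1/(-1132384/29) = -3 - 29/1132384 = -3397181/1132384 ≈ -3.0000)
-328119/r + 204040/((-25*s(57))) = -328119/(-3397181/1132384) + 204040/((-25*92)) = -328119*(-1132384/3397181) + 204040/(-2300) = 371556705696/3397181 + 204040*(-1/2300) = 371556705696/3397181 - 10202/115 = 42694363114478/390675815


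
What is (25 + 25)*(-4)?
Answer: -200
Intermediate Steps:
(25 + 25)*(-4) = 50*(-4) = -200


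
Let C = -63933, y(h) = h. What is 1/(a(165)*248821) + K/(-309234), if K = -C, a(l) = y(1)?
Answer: -5302521253/25647971038 ≈ -0.20674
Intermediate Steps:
a(l) = 1
K = 63933 (K = -1*(-63933) = 63933)
1/(a(165)*248821) + K/(-309234) = 1/(1*248821) + 63933/(-309234) = 1*(1/248821) + 63933*(-1/309234) = 1/248821 - 21311/103078 = -5302521253/25647971038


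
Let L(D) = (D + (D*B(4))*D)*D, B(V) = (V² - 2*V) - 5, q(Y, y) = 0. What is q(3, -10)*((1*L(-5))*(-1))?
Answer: 0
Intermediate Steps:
B(V) = -5 + V² - 2*V
L(D) = D*(D + 3*D²) (L(D) = (D + (D*(-5 + 4² - 2*4))*D)*D = (D + (D*(-5 + 16 - 8))*D)*D = (D + (D*3)*D)*D = (D + (3*D)*D)*D = (D + 3*D²)*D = D*(D + 3*D²))
q(3, -10)*((1*L(-5))*(-1)) = 0*((1*((-5)²*(1 + 3*(-5))))*(-1)) = 0*((1*(25*(1 - 15)))*(-1)) = 0*((1*(25*(-14)))*(-1)) = 0*((1*(-350))*(-1)) = 0*(-350*(-1)) = 0*350 = 0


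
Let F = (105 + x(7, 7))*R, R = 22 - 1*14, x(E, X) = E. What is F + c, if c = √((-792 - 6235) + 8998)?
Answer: 896 + 3*√219 ≈ 940.40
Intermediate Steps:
R = 8 (R = 22 - 14 = 8)
c = 3*√219 (c = √(-7027 + 8998) = √1971 = 3*√219 ≈ 44.396)
F = 896 (F = (105 + 7)*8 = 112*8 = 896)
F + c = 896 + 3*√219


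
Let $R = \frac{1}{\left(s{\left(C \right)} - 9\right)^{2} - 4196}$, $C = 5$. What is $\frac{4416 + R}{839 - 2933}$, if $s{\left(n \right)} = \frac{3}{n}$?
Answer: $- \frac{455448551}{215966784} \approx -2.1089$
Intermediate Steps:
$R = - \frac{25}{103136}$ ($R = \frac{1}{\left(\frac{3}{5} - 9\right)^{2} - 4196} = \frac{1}{\left(- \frac{42}{5}\right)^{2} - 4196} = \frac{1}{\frac{1764}{25} - 4196} = \frac{1}{- \frac{103136}{25}} = - \frac{25}{103136} \approx -0.0002424$)
$\frac{4416 + R}{839 - 2933} = \frac{4416 - \frac{25}{103136}}{839 - 2933} = \frac{455448551}{103136 \left(-2094\right)} = \frac{455448551}{103136} \left(- \frac{1}{2094}\right) = - \frac{455448551}{215966784}$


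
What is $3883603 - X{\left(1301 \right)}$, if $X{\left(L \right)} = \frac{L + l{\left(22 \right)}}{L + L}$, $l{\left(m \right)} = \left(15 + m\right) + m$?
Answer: $\frac{5052566823}{1301} \approx 3.8836 \cdot 10^{6}$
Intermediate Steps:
$l{\left(m \right)} = 15 + 2 m$
$X{\left(L \right)} = \frac{59 + L}{2 L}$ ($X{\left(L \right)} = \frac{L + \left(15 + 2 \cdot 22\right)}{L + L} = \frac{L + \left(15 + 44\right)}{2 L} = \left(L + 59\right) \frac{1}{2 L} = \left(59 + L\right) \frac{1}{2 L} = \frac{59 + L}{2 L}$)
$3883603 - X{\left(1301 \right)} = 3883603 - \frac{59 + 1301}{2 \cdot 1301} = 3883603 - \frac{1}{2} \cdot \frac{1}{1301} \cdot 1360 = 3883603 - \frac{680}{1301} = \frac{5052566823}{1301}$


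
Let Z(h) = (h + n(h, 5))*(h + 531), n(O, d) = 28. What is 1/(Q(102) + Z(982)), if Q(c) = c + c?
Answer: 1/1528334 ≈ 6.5431e-7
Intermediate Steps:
Q(c) = 2*c
Z(h) = (28 + h)*(531 + h) (Z(h) = (h + 28)*(h + 531) = (28 + h)*(531 + h))
1/(Q(102) + Z(982)) = 1/(2*102 + (14868 + 982² + 559*982)) = 1/(204 + (14868 + 964324 + 548938)) = 1/(204 + 1528130) = 1/1528334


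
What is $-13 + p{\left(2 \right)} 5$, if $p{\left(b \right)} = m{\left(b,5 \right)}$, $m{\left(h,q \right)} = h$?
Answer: $-3$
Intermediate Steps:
$p{\left(b \right)} = b$
$-13 + p{\left(2 \right)} 5 = -13 + 2 \cdot 5 = -13 + 10 = -3$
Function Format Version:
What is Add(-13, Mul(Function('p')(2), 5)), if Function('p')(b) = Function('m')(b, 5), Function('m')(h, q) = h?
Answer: -3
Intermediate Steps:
Function('p')(b) = b
Add(-13, Mul(Function('p')(2), 5)) = Add(-13, Mul(2, 5)) = Add(-13, 10) = -3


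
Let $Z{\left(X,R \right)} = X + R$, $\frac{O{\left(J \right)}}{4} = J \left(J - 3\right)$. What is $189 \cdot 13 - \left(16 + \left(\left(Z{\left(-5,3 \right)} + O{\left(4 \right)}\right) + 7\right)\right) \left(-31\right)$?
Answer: $3604$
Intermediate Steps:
$O{\left(J \right)} = 4 J \left(-3 + J\right)$ ($O{\left(J \right)} = 4 J \left(J - 3\right) = 4 J \left(-3 + J\right)$)
$Z{\left(X,R \right)} = R + X$
$189 \cdot 13 - \left(16 + \left(\left(Z{\left(-5,3 \right)} + O{\left(4 \right)}\right) + 7\right)\right) \left(-31\right) = 189 \cdot 13 - \left(16 + \left(\left(\left(3 - 5\right) + 4 \cdot 4 \left(-3 + 4\right)\right) + 7\right)\right) \left(-31\right) = 2457 - \left(16 + \left(\left(-2 + 4 \cdot 4 \cdot 1\right) + 7\right)\right) \left(-31\right) = 2457 - \left(16 + \left(\left(-2 + 16\right) + 7\right)\right) \left(-31\right) = 2457 - \left(16 + \left(14 + 7\right)\right) \left(-31\right) = 2457 - \left(16 + 21\right) \left(-31\right) = 2457 - 37 \left(-31\right) = 2457 - -1147 = 2457 + 1147 = 3604$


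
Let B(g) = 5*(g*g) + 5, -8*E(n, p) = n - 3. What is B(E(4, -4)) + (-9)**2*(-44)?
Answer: -227771/64 ≈ -3558.9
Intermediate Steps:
E(n, p) = 3/8 - n/8 (E(n, p) = -(n - 3)/8 = -(-3 + n)/8 = 3/8 - n/8)
B(g) = 5 + 5*g**2 (B(g) = 5*g**2 + 5 = 5 + 5*g**2)
B(E(4, -4)) + (-9)**2*(-44) = (5 + 5*(3/8 - 1/8*4)**2) + (-9)**2*(-44) = (5 + 5*(3/8 - 1/2)**2) + 81*(-44) = (5 + 5*(-1/8)**2) - 3564 = (5 + 5*(1/64)) - 3564 = (5 + 5/64) - 3564 = 325/64 - 3564 = -227771/64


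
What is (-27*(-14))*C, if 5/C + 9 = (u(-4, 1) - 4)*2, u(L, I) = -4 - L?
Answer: -1890/17 ≈ -111.18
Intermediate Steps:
C = -5/17 (C = 5/(-9 + ((-4 - 1*(-4)) - 4)*2) = 5/(-9 + ((-4 + 4) - 4)*2) = 5/(-9 + (0 - 4)*2) = 5/(-9 - 4*2) = 5/(-9 - 8) = 5/(-17) = 5*(-1/17) = -5/17 ≈ -0.29412)
(-27*(-14))*C = -27*(-14)*(-5/17) = 378*(-5/17) = -1890/17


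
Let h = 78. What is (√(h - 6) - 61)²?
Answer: 3793 - 732*√2 ≈ 2757.8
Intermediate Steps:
(√(h - 6) - 61)² = (√(78 - 6) - 61)² = (√72 - 61)² = (6*√2 - 61)² = (-61 + 6*√2)²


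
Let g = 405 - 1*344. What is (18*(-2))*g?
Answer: -2196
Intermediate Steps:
g = 61 (g = 405 - 344 = 61)
(18*(-2))*g = (18*(-2))*61 = -36*61 = -2196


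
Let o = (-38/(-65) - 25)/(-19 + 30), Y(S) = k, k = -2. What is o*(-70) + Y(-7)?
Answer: 21932/143 ≈ 153.37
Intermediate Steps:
Y(S) = -2
o = -1587/715 (o = (-38*(-1/65) - 25)/11 = (38/65 - 25)*(1/11) = -1587/65*1/11 = -1587/715 ≈ -2.2196)
o*(-70) + Y(-7) = -1587/715*(-70) - 2 = 22218/143 - 2 = 21932/143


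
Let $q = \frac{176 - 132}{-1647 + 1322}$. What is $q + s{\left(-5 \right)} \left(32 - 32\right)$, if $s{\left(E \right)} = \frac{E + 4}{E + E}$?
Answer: $- \frac{44}{325} \approx -0.13538$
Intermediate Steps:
$s{\left(E \right)} = \frac{4 + E}{2 E}$
$q = - \frac{44}{325}$ ($q = \frac{44}{-325} = 44 \left(- \frac{1}{325}\right) = - \frac{44}{325} \approx -0.13538$)
$q + s{\left(-5 \right)} \left(32 - 32\right) = - \frac{44}{325} + \frac{4 - 5}{2 \left(-5\right)} \left(32 - 32\right) = - \frac{44}{325} + \frac{1}{2} \left(- \frac{1}{5}\right) \left(-1\right) 0 = - \frac{44}{325} + \frac{1}{10} \cdot 0 = - \frac{44}{325} + 0 = - \frac{44}{325}$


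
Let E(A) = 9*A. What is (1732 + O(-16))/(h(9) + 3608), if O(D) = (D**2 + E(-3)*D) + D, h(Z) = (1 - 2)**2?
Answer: 2404/3609 ≈ 0.66611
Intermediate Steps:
h(Z) = 1 (h(Z) = (-1)**2 = 1)
O(D) = D**2 - 26*D (O(D) = (D**2 + (9*(-3))*D) + D = (D**2 - 27*D) + D = D**2 - 26*D)
(1732 + O(-16))/(h(9) + 3608) = (1732 - 16*(-26 - 16))/(1 + 3608) = (1732 - 16*(-42))/3609 = (1732 + 672)*(1/3609) = 2404*(1/3609) = 2404/3609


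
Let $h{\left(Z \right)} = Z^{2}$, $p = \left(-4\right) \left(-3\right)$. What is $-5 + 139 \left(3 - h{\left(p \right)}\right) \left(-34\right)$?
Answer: $666361$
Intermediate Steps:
$p = 12$
$-5 + 139 \left(3 - h{\left(p \right)}\right) \left(-34\right) = -5 + 139 \left(3 - 12^{2}\right) \left(-34\right) = -5 + 139 \left(3 - 144\right) \left(-34\right) = -5 + 139 \left(\left(-141\right) \left(-34\right)\right) = -5 + 139 \cdot 4794 = -5 + 666366 = 666361$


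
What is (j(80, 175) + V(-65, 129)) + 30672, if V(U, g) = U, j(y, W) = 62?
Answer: 30669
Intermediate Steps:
(j(80, 175) + V(-65, 129)) + 30672 = (62 - 65) + 30672 = -3 + 30672 = 30669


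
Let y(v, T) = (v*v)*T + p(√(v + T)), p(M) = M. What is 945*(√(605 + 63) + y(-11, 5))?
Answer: 571725 + 1890*√167 + 945*I*√6 ≈ 5.9615e+5 + 2314.8*I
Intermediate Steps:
y(v, T) = √(T + v) + T*v² (y(v, T) = (v*v)*T + √(v + T) = v²*T + √(T + v) = T*v² + √(T + v) = √(T + v) + T*v²)
945*(√(605 + 63) + y(-11, 5)) = 945*(√(605 + 63) + (√(5 - 11) + 5*(-11)²)) = 945*(√668 + (√(-6) + 5*121)) = 945*(2*√167 + (I*√6 + 605)) = 945*(2*√167 + (605 + I*√6)) = 945*(605 + 2*√167 + I*√6) = 571725 + 1890*√167 + 945*I*√6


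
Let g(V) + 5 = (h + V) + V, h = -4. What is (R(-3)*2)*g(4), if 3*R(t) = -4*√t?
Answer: 8*I*√3/3 ≈ 4.6188*I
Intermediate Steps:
R(t) = -4*√t/3 (R(t) = (-4*√t)/3 = -4*√t/3)
g(V) = -9 + 2*V (g(V) = -5 + ((-4 + V) + V) = -5 + (-4 + 2*V) = -9 + 2*V)
(R(-3)*2)*g(4) = (-4*I*√3/3*2)*(-9 + 2*4) = (-4*I*√3/3*2)*(-9 + 8) = (-4*I*√3/3*2)*(-1) = -8*I*√3/3*(-1) = 8*I*√3/3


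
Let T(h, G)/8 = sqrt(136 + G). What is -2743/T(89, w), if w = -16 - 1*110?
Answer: -2743*sqrt(10)/80 ≈ -108.43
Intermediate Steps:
w = -126 (w = -16 - 110 = -126)
T(h, G) = 8*sqrt(136 + G)
-2743/T(89, w) = -2743*1/(8*sqrt(136 - 126)) = -2743*sqrt(10)/80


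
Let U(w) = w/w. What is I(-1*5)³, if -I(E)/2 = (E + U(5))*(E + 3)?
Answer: -4096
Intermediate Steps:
U(w) = 1
I(E) = -2*(1 + E)*(3 + E) (I(E) = -2*(E + 1)*(E + 3) = -2*(1 + E)*(3 + E))
I(-1*5)³ = (-6 - (-8)*5 - 2*(-1*5)²)³ = (-6 - 8*(-5) - 2*(-5)²)³ = (-6 + 40 - 2*25)³ = (-6 + 40 - 50)³ = (-16)³ = -4096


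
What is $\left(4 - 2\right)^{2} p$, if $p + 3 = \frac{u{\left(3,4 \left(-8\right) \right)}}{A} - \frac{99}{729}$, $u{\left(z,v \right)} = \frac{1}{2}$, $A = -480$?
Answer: $- \frac{81307}{6480} \approx -12.547$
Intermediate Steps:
$u{\left(z,v \right)} = \frac{1}{2}$
$p = - \frac{81307}{25920}$ ($p = -3 + \left(\frac{1}{2 \left(-480\right)} - \frac{99}{729}\right) = -3 + \left(\frac{1}{2} \left(- \frac{1}{480}\right) - \frac{11}{81}\right) = -3 - \frac{3547}{25920} = - \frac{81307}{25920} \approx -3.1368$)
$\left(4 - 2\right)^{2} p = \left(4 - 2\right)^{2} \left(- \frac{81307}{25920}\right) = 2^{2} \left(- \frac{81307}{25920}\right) = 4 \left(- \frac{81307}{25920}\right) = - \frac{81307}{6480}$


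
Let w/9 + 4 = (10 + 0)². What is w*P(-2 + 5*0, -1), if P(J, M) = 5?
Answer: 4320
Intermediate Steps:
w = 864 (w = -36 + 9*(10 + 0)² = -36 + 9*10² = -36 + 9*100 = -36 + 900 = 864)
w*P(-2 + 5*0, -1) = 864*5 = 4320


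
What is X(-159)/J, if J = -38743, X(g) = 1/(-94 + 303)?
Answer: -1/8097287 ≈ -1.2350e-7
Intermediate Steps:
X(g) = 1/209
X(-159)/J = (1/209)/(-38743) = (1/209)*(-1/38743) = -1/8097287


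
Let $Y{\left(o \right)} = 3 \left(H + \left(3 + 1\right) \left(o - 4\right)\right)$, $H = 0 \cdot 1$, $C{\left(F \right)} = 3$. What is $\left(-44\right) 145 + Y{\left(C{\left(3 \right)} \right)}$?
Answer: $-6392$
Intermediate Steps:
$H = 0$
$Y{\left(o \right)} = -48 + 12 o$ ($Y{\left(o \right)} = 3 \left(0 + \left(3 + 1\right) \left(o - 4\right)\right) = 3 \left(0 + 4 \left(-4 + o\right)\right) = 3 \left(0 + \left(-16 + 4 o\right)\right) = 3 \left(-16 + 4 o\right) = -48 + 12 o$)
$\left(-44\right) 145 + Y{\left(C{\left(3 \right)} \right)} = \left(-44\right) 145 + \left(-48 + 12 \cdot 3\right) = -6380 + \left(-48 + 36\right) = -6380 - 12 = -6392$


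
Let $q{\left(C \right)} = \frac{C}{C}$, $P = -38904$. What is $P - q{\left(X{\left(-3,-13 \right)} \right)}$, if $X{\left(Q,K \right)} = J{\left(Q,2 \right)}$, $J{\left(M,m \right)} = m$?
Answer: $-38905$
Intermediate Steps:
$X{\left(Q,K \right)} = 2$
$q{\left(C \right)} = 1$
$P - q{\left(X{\left(-3,-13 \right)} \right)} = -38904 - 1 = -38905$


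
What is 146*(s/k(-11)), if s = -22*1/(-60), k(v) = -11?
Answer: -73/15 ≈ -4.8667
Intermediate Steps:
s = 11/30 (s = -22*(-1/60) = 11/30 ≈ 0.36667)
146*(s/k(-11)) = 146*((11/30)/(-11)) = 146*((11/30)*(-1/11)) = 146*(-1/30) = -73/15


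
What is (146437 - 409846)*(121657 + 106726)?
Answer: -60158137647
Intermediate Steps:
(146437 - 409846)*(121657 + 106726) = -263409*228383 = -60158137647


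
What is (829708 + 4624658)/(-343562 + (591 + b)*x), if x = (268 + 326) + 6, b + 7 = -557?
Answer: -2727183/163681 ≈ -16.662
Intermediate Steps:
b = -564 (b = -7 - 557 = -564)
x = 600 (x = 594 + 6 = 600)
(829708 + 4624658)/(-343562 + (591 + b)*x) = (829708 + 4624658)/(-343562 + (591 - 564)*600) = 5454366/(-343562 + 27*600) = 5454366/(-343562 + 16200) = 5454366/(-327362) = 5454366*(-1/327362) = -2727183/163681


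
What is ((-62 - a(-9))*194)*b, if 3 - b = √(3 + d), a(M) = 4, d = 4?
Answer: -38412 + 12804*√7 ≈ -4535.8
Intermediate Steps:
b = 3 - √7 (b = 3 - √(3 + 4) = 3 - √7 ≈ 0.35425)
((-62 - a(-9))*194)*b = ((-62 - 1*4)*194)*(3 - √7) = ((-62 - 4)*194)*(3 - √7) = (-66*194)*(3 - √7) = -12804*(3 - √7) = -38412 + 12804*√7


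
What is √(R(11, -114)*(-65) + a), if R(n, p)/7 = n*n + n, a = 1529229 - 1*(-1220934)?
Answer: √2690103 ≈ 1640.2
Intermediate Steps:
a = 2750163 (a = 1529229 + 1220934 = 2750163)
R(n, p) = 7*n + 7*n² (R(n, p) = 7*(n*n + n) = 7*(n² + n) = 7*(n + n²) = 7*n + 7*n²)
√(R(11, -114)*(-65) + a) = √((7*11*(1 + 11))*(-65) + 2750163) = √((7*11*12)*(-65) + 2750163) = √(924*(-65) + 2750163) = √(-60060 + 2750163) = √2690103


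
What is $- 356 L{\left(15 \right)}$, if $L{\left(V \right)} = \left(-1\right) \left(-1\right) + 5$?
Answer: $-2136$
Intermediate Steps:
$L{\left(V \right)} = 6$ ($L{\left(V \right)} = 1 + 5 = 6$)
$- 356 L{\left(15 \right)} = \left(-356\right) 6 = -2136$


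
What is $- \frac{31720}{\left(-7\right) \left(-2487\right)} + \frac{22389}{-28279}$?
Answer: $- \frac{1286779981}{492309111} \approx -2.6138$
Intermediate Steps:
$- \frac{31720}{\left(-7\right) \left(-2487\right)} + \frac{22389}{-28279} = - \frac{31720}{17409} + 22389 \left(- \frac{1}{28279}\right) = \left(-31720\right) \frac{1}{17409} - \frac{22389}{28279} = - \frac{31720}{17409} - \frac{22389}{28279} = - \frac{1286779981}{492309111}$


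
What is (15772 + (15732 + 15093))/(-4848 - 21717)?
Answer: -46597/26565 ≈ -1.7541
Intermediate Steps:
(15772 + (15732 + 15093))/(-4848 - 21717) = (15772 + 30825)/(-26565) = 46597*(-1/26565) = -46597/26565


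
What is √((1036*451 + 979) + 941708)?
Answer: √1409923 ≈ 1187.4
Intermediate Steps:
√((1036*451 + 979) + 941708) = √((467236 + 979) + 941708) = √(468215 + 941708) = √1409923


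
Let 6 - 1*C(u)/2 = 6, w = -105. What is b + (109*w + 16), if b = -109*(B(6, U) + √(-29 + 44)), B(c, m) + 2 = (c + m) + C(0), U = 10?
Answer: -12955 - 109*√15 ≈ -13377.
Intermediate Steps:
C(u) = 0 (C(u) = 12 - 2*6 = 12 - 12 = 0)
B(c, m) = -2 + c + m (B(c, m) = -2 + ((c + m) + 0) = -2 + (c + m) = -2 + c + m)
b = -1526 - 109*√15 (b = -109*((-2 + 6 + 10) + √(-29 + 44)) = -109*(14 + √15) = -1526 - 109*√15 ≈ -1948.2)
b + (109*w + 16) = (-1526 - 109*√15) + (109*(-105) + 16) = (-1526 - 109*√15) + (-11445 + 16) = (-1526 - 109*√15) - 11429 = -12955 - 109*√15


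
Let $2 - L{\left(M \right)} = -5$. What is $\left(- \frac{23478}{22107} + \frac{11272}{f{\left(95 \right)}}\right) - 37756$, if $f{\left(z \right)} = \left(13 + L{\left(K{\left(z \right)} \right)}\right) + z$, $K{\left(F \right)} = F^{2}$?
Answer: $- \frac{31913592482}{847435} \approx -37659.0$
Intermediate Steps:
$L{\left(M \right)} = 7$ ($L{\left(M \right)} = 2 - -5 = 2 + 5 = 7$)
$f{\left(z \right)} = 20 + z$ ($f{\left(z \right)} = \left(13 + 7\right) + z = 20 + z$)
$\left(- \frac{23478}{22107} + \frac{11272}{f{\left(95 \right)}}\right) - 37756 = \left(- \frac{23478}{22107} + \frac{11272}{20 + 95}\right) - 37756 = \left(\left(-23478\right) \frac{1}{22107} + \frac{11272}{115}\right) - 37756 = \left(- \frac{7826}{7369} + 11272 \cdot \frac{1}{115}\right) - 37756 = \left(- \frac{7826}{7369} + \frac{11272}{115}\right) - 37756 = \frac{82163378}{847435} - 37756 = - \frac{31913592482}{847435}$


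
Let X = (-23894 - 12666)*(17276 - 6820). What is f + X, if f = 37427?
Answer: -382233933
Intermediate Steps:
X = -382271360 (X = -36560*10456 = -382271360)
f + X = 37427 - 382271360 = -382233933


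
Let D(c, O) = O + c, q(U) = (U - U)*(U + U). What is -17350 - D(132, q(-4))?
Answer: -17482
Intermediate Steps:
q(U) = 0 (q(U) = 0*(2*U) = 0)
-17350 - D(132, q(-4)) = -17350 - (0 + 132) = -17350 - 1*132 = -17350 - 132 = -17482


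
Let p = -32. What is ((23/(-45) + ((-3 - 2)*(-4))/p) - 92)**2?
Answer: 1124193841/129600 ≈ 8674.3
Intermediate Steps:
((23/(-45) + ((-3 - 2)*(-4))/p) - 92)**2 = ((23/(-45) + ((-3 - 2)*(-4))/(-32)) - 92)**2 = ((23*(-1/45) - 5*(-4)*(-1/32)) - 92)**2 = ((-23/45 + 20*(-1/32)) - 92)**2 = ((-23/45 - 5/8) - 92)**2 = (-409/360 - 92)**2 = (-33529/360)**2 = 1124193841/129600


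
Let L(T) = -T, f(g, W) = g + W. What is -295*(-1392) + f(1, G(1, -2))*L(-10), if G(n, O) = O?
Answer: 410630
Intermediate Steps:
f(g, W) = W + g
-295*(-1392) + f(1, G(1, -2))*L(-10) = -295*(-1392) + (-2 + 1)*(-1*(-10)) = 410640 - 1*10 = 410640 - 10 = 410630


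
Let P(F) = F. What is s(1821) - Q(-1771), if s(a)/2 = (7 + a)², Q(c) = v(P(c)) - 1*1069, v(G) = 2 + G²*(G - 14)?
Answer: 5605231420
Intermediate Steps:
v(G) = 2 + G²*(-14 + G)
Q(c) = -1067 + c³ - 14*c² (Q(c) = (2 + c³ - 14*c²) - 1*1069 = (2 + c³ - 14*c²) - 1069 = -1067 + c³ - 14*c²)
s(a) = 2*(7 + a)²
s(1821) - Q(-1771) = 2*(7 + 1821)² - (-1067 + (-1771)³ - 14*(-1771)²) = 2*1828² - (-1067 - 5554637011 - 14*3136441) = 2*3341584 - (-1067 - 5554637011 - 43910174) = 6683168 - 1*(-5598548252) = 6683168 + 5598548252 = 5605231420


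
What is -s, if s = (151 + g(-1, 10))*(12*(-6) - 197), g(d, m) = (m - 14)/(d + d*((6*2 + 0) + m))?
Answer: 935313/23 ≈ 40666.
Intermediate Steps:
g(d, m) = (-14 + m)/(d + d*(12 + m)) (g(d, m) = (-14 + m)/(d + d*((12 + 0) + m)) = (-14 + m)/(d + d*(12 + m)))
s = -935313/23 (s = (151 + (-14 + 10)/((-1)*(13 + 10)))*(12*(-6) - 197) = (151 - 1*(-4)/23)*(-72 - 197) = (151 - 1*1/23*(-4))*(-269) = (151 + 4/23)*(-269) = (3477/23)*(-269) = -935313/23 ≈ -40666.)
-s = -1*(-935313/23) = 935313/23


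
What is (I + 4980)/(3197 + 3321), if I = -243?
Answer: 4737/6518 ≈ 0.72676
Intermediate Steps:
(I + 4980)/(3197 + 3321) = (-243 + 4980)/(3197 + 3321) = 4737/6518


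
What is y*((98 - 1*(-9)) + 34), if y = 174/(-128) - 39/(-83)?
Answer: -666225/5312 ≈ -125.42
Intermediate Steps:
y = -4725/5312 (y = 174*(-1/128) - 39*(-1/83) = -87/64 + 39/83 = -4725/5312 ≈ -0.88950)
y*((98 - 1*(-9)) + 34) = -4725*((98 - 1*(-9)) + 34)/5312 = -4725*((98 + 9) + 34)/5312 = -4725*(107 + 34)/5312 = -4725/5312*141 = -666225/5312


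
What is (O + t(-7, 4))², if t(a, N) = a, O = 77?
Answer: 4900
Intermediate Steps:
(O + t(-7, 4))² = (77 - 7)² = 70² = 4900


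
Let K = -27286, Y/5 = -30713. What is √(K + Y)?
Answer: I*√180851 ≈ 425.27*I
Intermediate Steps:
Y = -153565 (Y = 5*(-30713) = -153565)
√(K + Y) = √(-27286 - 153565) = √(-180851) = I*√180851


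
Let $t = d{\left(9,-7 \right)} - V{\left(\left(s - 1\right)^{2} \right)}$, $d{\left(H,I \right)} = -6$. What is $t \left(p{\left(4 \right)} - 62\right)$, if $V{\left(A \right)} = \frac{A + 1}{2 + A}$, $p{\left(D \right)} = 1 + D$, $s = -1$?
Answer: $\frac{779}{2} \approx 389.5$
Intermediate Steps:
$V{\left(A \right)} = \frac{1 + A}{2 + A}$
$t = - \frac{41}{6}$ ($t = -6 - \frac{1 + \left(-1 - 1\right)^{2}}{2 + \left(-1 - 1\right)^{2}} = -6 - \frac{1 + \left(-2\right)^{2}}{2 + \left(-2\right)^{2}} = -6 - \frac{1 + 4}{2 + 4} = -6 - \frac{1}{6} \cdot 5 = -6 - \frac{5}{6} = - \frac{41}{6} \approx -6.8333$)
$t \left(p{\left(4 \right)} - 62\right) = - \frac{41 \left(\left(1 + 4\right) - 62\right)}{6} = - \frac{41 \left(5 - 62\right)}{6} = \left(- \frac{41}{6}\right) \left(-57\right) = \frac{779}{2}$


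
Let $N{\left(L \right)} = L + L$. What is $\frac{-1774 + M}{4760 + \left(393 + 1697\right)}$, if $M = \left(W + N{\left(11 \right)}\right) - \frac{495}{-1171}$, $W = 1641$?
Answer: $- \frac{64743}{4010675} \approx -0.016143$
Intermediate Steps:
$N{\left(L \right)} = 2 L$
$M = \frac{1947868}{1171}$ ($M = \left(1641 + 2 \cdot 11\right) - \frac{495}{-1171} = \left(1641 + 22\right) - - \frac{495}{1171} = 1663 + \frac{495}{1171} = \frac{1947868}{1171} \approx 1663.4$)
$\frac{-1774 + M}{4760 + \left(393 + 1697\right)} = \frac{-1774 + \frac{1947868}{1171}}{4760 + \left(393 + 1697\right)} = - \frac{129486}{1171 \left(4760 + 2090\right)} = - \frac{129486}{1171 \cdot 6850} = \left(- \frac{129486}{1171}\right) \frac{1}{6850} = - \frac{64743}{4010675}$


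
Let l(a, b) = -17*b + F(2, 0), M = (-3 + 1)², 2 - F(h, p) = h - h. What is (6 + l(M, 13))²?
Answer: 45369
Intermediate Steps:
F(h, p) = 2 (F(h, p) = 2 - (h - h) = 2 - 1*0 = 2 + 0 = 2)
M = 4 (M = (-2)² = 4)
l(a, b) = 2 - 17*b (l(a, b) = -17*b + 2 = 2 - 17*b)
(6 + l(M, 13))² = (6 + (2 - 17*13))² = (6 + (2 - 221))² = (6 - 219)² = (-213)² = 45369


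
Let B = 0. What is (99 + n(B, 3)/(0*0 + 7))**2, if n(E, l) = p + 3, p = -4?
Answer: 478864/49 ≈ 9772.7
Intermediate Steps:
n(E, l) = -1 (n(E, l) = -4 + 3 = -1)
(99 + n(B, 3)/(0*0 + 7))**2 = (99 - 1/(0*0 + 7))**2 = (99 - 1/(0 + 7))**2 = (99 - 1/7)**2 = (692/7)**2 = 478864/49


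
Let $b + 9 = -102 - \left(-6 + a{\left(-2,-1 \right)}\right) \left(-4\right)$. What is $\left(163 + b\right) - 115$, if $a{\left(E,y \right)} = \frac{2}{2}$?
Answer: $-83$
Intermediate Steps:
$a{\left(E,y \right)} = 1$ ($a{\left(E,y \right)} = 2 \cdot \frac{1}{2} = 1$)
$b = -131$ ($b = -9 - \left(102 + \left(-6 + 1\right) \left(-4\right)\right) = -9 - \left(102 - -20\right) = -9 - 122 = -131$)
$\left(163 + b\right) - 115 = \left(163 - 131\right) - 115 = 32 - 115 = -83$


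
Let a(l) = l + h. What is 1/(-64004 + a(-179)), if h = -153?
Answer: -1/64336 ≈ -1.5543e-5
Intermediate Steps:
a(l) = -153 + l (a(l) = l - 153 = -153 + l)
1/(-64004 + a(-179)) = 1/(-64004 + (-153 - 179)) = 1/(-64004 - 332) = 1/(-64336) = -1/64336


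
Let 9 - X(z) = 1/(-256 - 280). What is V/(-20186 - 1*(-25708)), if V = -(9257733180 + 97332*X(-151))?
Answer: -1240653652845/739948 ≈ -1.6767e+6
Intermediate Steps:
X(z) = 4825/536 (X(z) = 9 - 1/(-256 - 280) = 9 - 1/(-536) = 9 - 1*(-1/536) = 9 + 1/536 = 4825/536)
V = -1240653652845/134 (V = -97332/(1/(4825/536 + 95115)) = -97332/(1/(50986465/536)) = -97332/536/50986465 = -97332*50986465/536 = -1240653652845/134 ≈ -9.2586e+9)
V/(-20186 - 1*(-25708)) = -1240653652845/(134*(-20186 - 1*(-25708))) = -1240653652845/(134*(-20186 + 25708)) = -1240653652845/134/5522 = -1240653652845/134*1/5522 = -1240653652845/739948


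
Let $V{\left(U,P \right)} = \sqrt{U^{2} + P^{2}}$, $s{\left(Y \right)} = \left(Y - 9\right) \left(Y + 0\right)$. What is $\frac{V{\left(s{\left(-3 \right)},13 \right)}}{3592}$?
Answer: $\frac{\sqrt{1465}}{3592} \approx 0.010656$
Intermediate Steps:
$s{\left(Y \right)} = Y \left(-9 + Y\right)$ ($s{\left(Y \right)} = \left(-9 + Y\right) Y = Y \left(-9 + Y\right)$)
$V{\left(U,P \right)} = \sqrt{P^{2} + U^{2}}$
$\frac{V{\left(s{\left(-3 \right)},13 \right)}}{3592} = \frac{\sqrt{13^{2} + \left(- 3 \left(-9 - 3\right)\right)^{2}}}{3592} = \sqrt{169 + \left(\left(-3\right) \left(-12\right)\right)^{2}} \cdot \frac{1}{3592} = \sqrt{169 + 36^{2}} \cdot \frac{1}{3592} = \sqrt{169 + 1296} \cdot \frac{1}{3592} = \sqrt{1465} \cdot \frac{1}{3592} = \frac{\sqrt{1465}}{3592}$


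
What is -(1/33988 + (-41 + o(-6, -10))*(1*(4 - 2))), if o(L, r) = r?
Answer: 3466775/33988 ≈ 102.00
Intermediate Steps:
-(1/33988 + (-41 + o(-6, -10))*(1*(4 - 2))) = -(1/33988 + (-41 - 10)*(1*(4 - 2))) = -(1/33988 - 51*2) = -(1/33988 - 102) = -1*(-3466775/33988) = 3466775/33988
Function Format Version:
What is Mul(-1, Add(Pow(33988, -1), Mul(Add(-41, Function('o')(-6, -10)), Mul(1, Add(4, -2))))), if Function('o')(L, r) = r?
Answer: Rational(3466775, 33988) ≈ 102.00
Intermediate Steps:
Mul(-1, Add(Pow(33988, -1), Mul(Add(-41, Function('o')(-6, -10)), Mul(1, Add(4, -2))))) = Mul(-1, Add(Pow(33988, -1), Mul(Add(-41, -10), Mul(1, Add(4, -2))))) = Mul(-1, Add(Rational(1, 33988), Mul(-51, Mul(1, 2)))) = Mul(-1, Add(Rational(1, 33988), Mul(-51, 2))) = Mul(-1, Add(Rational(1, 33988), -102)) = Mul(-1, Rational(-3466775, 33988)) = Rational(3466775, 33988)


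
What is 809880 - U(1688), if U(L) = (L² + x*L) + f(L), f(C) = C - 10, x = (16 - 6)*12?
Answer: -2243702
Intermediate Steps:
x = 120 (x = 10*12 = 120)
f(C) = -10 + C
U(L) = -10 + L² + 121*L (U(L) = (L² + 120*L) + (-10 + L) = -10 + L² + 121*L)
809880 - U(1688) = 809880 - (-10 + 1688² + 121*1688) = 809880 - (-10 + 2849344 + 204248) = 809880 - 1*3053582 = 809880 - 3053582 = -2243702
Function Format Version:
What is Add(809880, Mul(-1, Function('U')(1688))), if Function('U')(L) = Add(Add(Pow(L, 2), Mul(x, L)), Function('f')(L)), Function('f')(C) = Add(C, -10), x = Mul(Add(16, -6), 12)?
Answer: -2243702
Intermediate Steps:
x = 120 (x = Mul(10, 12) = 120)
Function('f')(C) = Add(-10, C)
Function('U')(L) = Add(-10, Pow(L, 2), Mul(121, L)) (Function('U')(L) = Add(Add(Pow(L, 2), Mul(120, L)), Add(-10, L)) = Add(-10, Pow(L, 2), Mul(121, L)))
Add(809880, Mul(-1, Function('U')(1688))) = Add(809880, Mul(-1, Add(-10, Pow(1688, 2), Mul(121, 1688)))) = Add(809880, Mul(-1, Add(-10, 2849344, 204248))) = Add(809880, Mul(-1, 3053582)) = Add(809880, -3053582) = -2243702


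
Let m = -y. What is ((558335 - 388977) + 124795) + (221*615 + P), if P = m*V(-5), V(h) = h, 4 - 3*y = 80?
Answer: 1289824/3 ≈ 4.2994e+5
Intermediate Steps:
y = -76/3 (y = 4/3 - ⅓*80 = 4/3 - 80/3 = -76/3 ≈ -25.333)
m = 76/3 (m = -1*(-76/3) = 76/3 ≈ 25.333)
P = -380/3 (P = (76/3)*(-5) = -380/3 ≈ -126.67)
((558335 - 388977) + 124795) + (221*615 + P) = ((558335 - 388977) + 124795) + (221*615 - 380/3) = (169358 + 124795) + (135915 - 380/3) = 294153 + 407365/3 = 1289824/3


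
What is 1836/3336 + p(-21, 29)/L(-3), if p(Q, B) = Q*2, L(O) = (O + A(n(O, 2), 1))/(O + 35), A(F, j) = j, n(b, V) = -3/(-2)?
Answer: 186969/278 ≈ 672.55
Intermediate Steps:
n(b, V) = 3/2 (n(b, V) = -3*(-½) = 3/2)
L(O) = (1 + O)/(35 + O) (L(O) = (O + 1)/(O + 35) = (1 + O)/(35 + O))
p(Q, B) = 2*Q
1836/3336 + p(-21, 29)/L(-3) = 1836/3336 + (2*(-21))/(((1 - 3)/(35 - 3))) = 1836*(1/3336) - 42/(-2/32) = 153/278 - 42/((1/32)*(-2)) = 153/278 - 42/(-1/16) = 153/278 - 42*(-16) = 153/278 + 672 = 186969/278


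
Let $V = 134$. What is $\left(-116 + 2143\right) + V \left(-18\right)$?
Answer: $-385$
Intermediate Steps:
$\left(-116 + 2143\right) + V \left(-18\right) = \left(-116 + 2143\right) + 134 \left(-18\right) = 2027 - 2412 = -385$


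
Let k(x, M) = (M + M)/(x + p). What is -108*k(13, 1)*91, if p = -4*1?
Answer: -2184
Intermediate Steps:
p = -4
k(x, M) = 2*M/(-4 + x) (k(x, M) = (M + M)/(x - 4) = (2*M)/(-4 + x) = 2*M/(-4 + x))
-108*k(13, 1)*91 = -216/(-4 + 13)*91 = -216/9*91 = -108*2/9*91 = -24*91 = -2184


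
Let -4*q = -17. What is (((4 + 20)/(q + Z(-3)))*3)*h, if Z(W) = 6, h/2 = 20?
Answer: 11520/41 ≈ 280.98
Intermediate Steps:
h = 40 (h = 2*20 = 40)
q = 17/4 (q = -¼*(-17) = 17/4 ≈ 4.2500)
(((4 + 20)/(q + Z(-3)))*3)*h = (((4 + 20)/(17/4 + 6))*3)*40 = ((24/(41/4))*3)*40 = ((24*(4/41))*3)*40 = ((96/41)*3)*40 = (288/41)*40 = 11520/41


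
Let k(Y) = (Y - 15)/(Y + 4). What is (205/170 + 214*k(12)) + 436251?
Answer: 59324843/136 ≈ 4.3621e+5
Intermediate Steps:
k(Y) = (-15 + Y)/(4 + Y)
(205/170 + 214*k(12)) + 436251 = (205/170 + 214*((-15 + 12)/(4 + 12))) + 436251 = (205*(1/170) + 214*(-3/16)) + 436251 = (41/34 + 214*((1/16)*(-3))) + 436251 = (41/34 + 214*(-3/16)) + 436251 = (41/34 - 321/8) + 436251 = -5293/136 + 436251 = 59324843/136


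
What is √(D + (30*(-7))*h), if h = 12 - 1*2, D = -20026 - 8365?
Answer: I*√30491 ≈ 174.62*I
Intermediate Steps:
D = -28391
h = 10 (h = 12 - 2 = 10)
√(D + (30*(-7))*h) = √(-28391 + (30*(-7))*10) = √(-28391 - 210*10) = √(-28391 - 2100) = √(-30491) = I*√30491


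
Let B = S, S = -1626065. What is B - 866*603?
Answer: -2148263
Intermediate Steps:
B = -1626065
B - 866*603 = -1626065 - 866*603 = -1626065 - 522198 = -2148263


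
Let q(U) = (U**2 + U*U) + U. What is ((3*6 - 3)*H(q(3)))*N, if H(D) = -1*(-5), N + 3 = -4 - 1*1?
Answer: -600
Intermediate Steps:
q(U) = U + 2*U**2 (q(U) = (U**2 + U**2) + U = 2*U**2 + U = U + 2*U**2)
N = -8 (N = -3 + (-4 - 1*1) = -3 + (-4 - 1) = -3 - 5 = -8)
H(D) = 5
((3*6 - 3)*H(q(3)))*N = ((3*6 - 3)*5)*(-8) = ((18 - 3)*5)*(-8) = (15*5)*(-8) = 75*(-8) = -600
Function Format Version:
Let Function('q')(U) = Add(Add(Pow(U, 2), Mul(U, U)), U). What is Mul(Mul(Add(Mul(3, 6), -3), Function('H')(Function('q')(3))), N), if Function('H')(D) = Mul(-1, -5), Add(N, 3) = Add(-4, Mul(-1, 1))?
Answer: -600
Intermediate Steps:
Function('q')(U) = Add(U, Mul(2, Pow(U, 2))) (Function('q')(U) = Add(Add(Pow(U, 2), Pow(U, 2)), U) = Add(Mul(2, Pow(U, 2)), U) = Add(U, Mul(2, Pow(U, 2))))
N = -8 (N = Add(-3, Add(-4, Mul(-1, 1))) = Add(-3, Add(-4, -1)) = Add(-3, -5) = -8)
Function('H')(D) = 5
Mul(Mul(Add(Mul(3, 6), -3), Function('H')(Function('q')(3))), N) = Mul(Mul(Add(Mul(3, 6), -3), 5), -8) = Mul(Mul(Add(18, -3), 5), -8) = Mul(Mul(15, 5), -8) = Mul(75, -8) = -600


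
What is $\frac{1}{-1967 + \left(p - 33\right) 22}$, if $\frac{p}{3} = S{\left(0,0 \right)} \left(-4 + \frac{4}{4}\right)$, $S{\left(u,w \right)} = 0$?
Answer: $- \frac{1}{2693} \approx -0.00037133$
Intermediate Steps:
$p = 0$ ($p = 3 \cdot 0 \left(-4 + \frac{4}{4}\right) = 3 \cdot 0 \left(-4 + 4 \cdot \frac{1}{4}\right) = 3 \cdot 0 \left(-4 + 1\right) = 3 \cdot 0 \left(-3\right) = 3 \cdot 0 = 0$)
$\frac{1}{-1967 + \left(p - 33\right) 22} = \frac{1}{-1967 + \left(0 - 33\right) 22} = \frac{1}{-1967 - 726} = \frac{1}{-2693} = - \frac{1}{2693}$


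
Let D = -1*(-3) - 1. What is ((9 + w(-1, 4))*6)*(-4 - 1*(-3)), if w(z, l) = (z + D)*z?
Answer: -48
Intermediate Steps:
D = 2 (D = 3 - 1 = 2)
w(z, l) = z*(2 + z) (w(z, l) = (z + 2)*z = (2 + z)*z = z*(2 + z))
((9 + w(-1, 4))*6)*(-4 - 1*(-3)) = ((9 - (2 - 1))*6)*(-4 - 1*(-3)) = ((9 - 1*1)*6)*(-4 + 3) = ((9 - 1)*6)*(-1) = (8*6)*(-1) = 48*(-1) = -48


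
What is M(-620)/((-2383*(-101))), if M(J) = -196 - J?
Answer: 424/240683 ≈ 0.0017617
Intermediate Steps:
M(-620)/((-2383*(-101))) = (-196 - 1*(-620))/((-2383*(-101))) = (-196 + 620)/240683 = 424*(1/240683) = 424/240683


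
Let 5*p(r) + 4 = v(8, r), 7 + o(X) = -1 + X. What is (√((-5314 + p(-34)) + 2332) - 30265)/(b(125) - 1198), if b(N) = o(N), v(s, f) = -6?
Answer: 30265/1081 - 2*I*√746/1081 ≈ 27.997 - 0.050533*I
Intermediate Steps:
o(X) = -8 + X (o(X) = -7 + (-1 + X) = -8 + X)
b(N) = -8 + N
p(r) = -2 (p(r) = -⅘ + (⅕)*(-6) = -⅘ - 6/5 = -2)
(√((-5314 + p(-34)) + 2332) - 30265)/(b(125) - 1198) = (√((-5314 - 2) + 2332) - 30265)/((-8 + 125) - 1198) = (√(-5316 + 2332) - 30265)/(117 - 1198) = (√(-2984) - 30265)/(-1081) = (2*I*√746 - 30265)*(-1/1081) = (-30265 + 2*I*√746)*(-1/1081) = 30265/1081 - 2*I*√746/1081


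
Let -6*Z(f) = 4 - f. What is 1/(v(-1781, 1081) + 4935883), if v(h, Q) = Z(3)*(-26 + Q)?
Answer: 6/29614243 ≈ 2.0261e-7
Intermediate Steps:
Z(f) = -⅔ + f/6 (Z(f) = -(4 - f)/6 = -⅔ + f/6)
v(h, Q) = 13/3 - Q/6 (v(h, Q) = (-⅔ + (⅙)*3)*(-26 + Q) = (-⅔ + ½)*(-26 + Q) = -(-26 + Q)/6 = 13/3 - Q/6)
1/(v(-1781, 1081) + 4935883) = 1/((13/3 - ⅙*1081) + 4935883) = 1/((13/3 - 1081/6) + 4935883) = 1/(-1055/6 + 4935883) = 1/(29614243/6) = 6/29614243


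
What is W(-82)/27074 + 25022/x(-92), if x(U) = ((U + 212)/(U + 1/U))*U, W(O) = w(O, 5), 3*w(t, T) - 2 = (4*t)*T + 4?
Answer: 95567067233/458308672 ≈ 208.52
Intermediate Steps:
w(t, T) = 2 + 4*T*t/3 (w(t, T) = ⅔ + ((4*t)*T + 4)/3 = ⅔ + (4*T*t + 4)/3 = ⅔ + (4 + 4*T*t)/3 = ⅔ + (4/3 + 4*T*t/3) = 2 + 4*T*t/3)
W(O) = 2 + 20*O/3 (W(O) = 2 + (4/3)*5*O = 2 + 20*O/3)
x(U) = U*(212 + U)/(U + 1/U) (x(U) = ((212 + U)/(U + 1/U))*U = U*(212 + U)/(U + 1/U))
W(-82)/27074 + 25022/x(-92) = (2 + (20/3)*(-82))/27074 + 25022/(((-92)²*(212 - 92)/(1 + (-92)²))) = (2 - 1640/3)*(1/27074) + 25022/((8464*120/(1 + 8464))) = -1634/3*1/27074 + 25022/((8464*120/8465)) = -817/40611 + 25022/((8464*(1/8465)*120)) = -817/40611 + 25022/(203136/1693) = -817/40611 + 25022*(1693/203136) = -817/40611 + 21181123/101568 = 95567067233/458308672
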